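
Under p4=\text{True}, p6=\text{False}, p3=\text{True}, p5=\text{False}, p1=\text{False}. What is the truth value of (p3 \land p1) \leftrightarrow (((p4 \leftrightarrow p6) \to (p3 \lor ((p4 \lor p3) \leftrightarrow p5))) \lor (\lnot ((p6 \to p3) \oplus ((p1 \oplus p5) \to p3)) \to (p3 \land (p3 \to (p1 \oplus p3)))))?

\text{False}

p3 \land p1 = \text{True} \land \text{False} = \text{False}
p4 \leftrightarrow p6 = \text{True} \leftrightarrow \text{False} = \text{False}
p4 \lor p3 = \text{True} \lor \text{True} = \text{True}
(p4 \lor p3) \leftrightarrow p5 = \text{True} \leftrightarrow \text{False} = \text{False}
p3 \lor ((p4 \lor p3) \leftrightarrow p5) = \text{True} \lor \text{False} = \text{True}
(p4 \leftrightarrow p6) \to (p3 \lor ((p4 \lor p3) \leftrightarrow p5)) = \text{False} \to \text{True} = \text{True}
p6 \to p3 = \text{False} \to \text{True} = \text{True}
p1 \oplus p5 = \text{False} \oplus \text{False} = \text{False}
(p1 \oplus p5) \to p3 = \text{False} \to \text{True} = \text{True}
(p6 \to p3) \oplus ((p1 \oplus p5) \to p3) = \text{True} \oplus \text{True} = \text{False}
\lnot ((p6 \to p3) \oplus ((p1 \oplus p5) \to p3)) = \lnot \text{False} = \text{True}
p1 \oplus p3 = \text{False} \oplus \text{True} = \text{True}
p3 \to (p1 \oplus p3) = \text{True} \to \text{True} = \text{True}
p3 \land (p3 \to (p1 \oplus p3)) = \text{True} \land \text{True} = \text{True}
\lnot ((p6 \to p3) \oplus ((p1 \oplus p5) \to p3)) \to (p3 \land (p3 \to (p1 \oplus p3))) = \text{True} \to \text{True} = \text{True}
((p4 \leftrightarrow p6) \to (p3 \lor ((p4 \lor p3) \leftrightarrow p5))) \lor (\lnot ((p6 \to p3) \oplus ((p1 \oplus p5) \to p3)) \to (p3 \land (p3 \to (p1 \oplus p3)))) = \text{True} \lor \text{True} = \text{True}
(p3 \land p1) \leftrightarrow (((p4 \leftrightarrow p6) \to (p3 \lor ((p4 \lor p3) \leftrightarrow p5))) \lor (\lnot ((p6 \to p3) \oplus ((p1 \oplus p5) \to p3)) \to (p3 \land (p3 \to (p1 \oplus p3))))) = \text{False} \leftrightarrow \text{True} = \text{False}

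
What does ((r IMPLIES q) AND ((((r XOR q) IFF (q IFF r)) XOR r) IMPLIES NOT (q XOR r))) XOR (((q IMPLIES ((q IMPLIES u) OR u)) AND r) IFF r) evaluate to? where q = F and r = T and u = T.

Substituting q=F, r=T, u=T:
r IMPLIES q = T IMPLIES F = F
r XOR q = T XOR F = T
q IFF r = F IFF T = F
(r XOR q) IFF (q IFF r) = T IFF F = F
((r XOR q) IFF (q IFF r)) XOR r = F XOR T = T
q XOR r = F XOR T = T
NOT (q XOR r) = NOT T = F
(((r XOR q) IFF (q IFF r)) XOR r) IMPLIES NOT (q XOR r) = T IMPLIES F = F
(r IMPLIES q) AND ((((r XOR q) IFF (q IFF r)) XOR r) IMPLIES NOT (q XOR r)) = F AND F = F
q IMPLIES u = F IMPLIES T = T
(q IMPLIES u) OR u = T OR T = T
q IMPLIES ((q IMPLIES u) OR u) = F IMPLIES T = T
(q IMPLIES ((q IMPLIES u) OR u)) AND r = T AND T = T
((q IMPLIES ((q IMPLIES u) OR u)) AND r) IFF r = T IFF T = T
((r IMPLIES q) AND ((((r XOR q) IFF (q IFF r)) XOR r) IMPLIES NOT (q XOR r))) XOR (((q IMPLIES ((q IMPLIES u) OR u)) AND r) IFF r) = F XOR T = T

T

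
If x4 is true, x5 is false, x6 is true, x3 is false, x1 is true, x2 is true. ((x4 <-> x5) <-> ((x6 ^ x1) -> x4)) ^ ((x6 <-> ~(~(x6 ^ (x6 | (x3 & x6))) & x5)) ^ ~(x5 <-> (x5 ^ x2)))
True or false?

x4 <-> x5 = 1 <-> 0 = 0
x6 ^ x1 = 1 ^ 1 = 0
(x6 ^ x1) -> x4 = 0 -> 1 = 1
(x4 <-> x5) <-> ((x6 ^ x1) -> x4) = 0 <-> 1 = 0
x3 & x6 = 0 & 1 = 0
x6 | (x3 & x6) = 1 | 0 = 1
x6 ^ (x6 | (x3 & x6)) = 1 ^ 1 = 0
~(x6 ^ (x6 | (x3 & x6))) = ~0 = 1
~(x6 ^ (x6 | (x3 & x6))) & x5 = 1 & 0 = 0
~(~(x6 ^ (x6 | (x3 & x6))) & x5) = ~0 = 1
x6 <-> ~(~(x6 ^ (x6 | (x3 & x6))) & x5) = 1 <-> 1 = 1
x5 ^ x2 = 0 ^ 1 = 1
x5 <-> (x5 ^ x2) = 0 <-> 1 = 0
~(x5 <-> (x5 ^ x2)) = ~0 = 1
(x6 <-> ~(~(x6 ^ (x6 | (x3 & x6))) & x5)) ^ ~(x5 <-> (x5 ^ x2)) = 1 ^ 1 = 0
((x4 <-> x5) <-> ((x6 ^ x1) -> x4)) ^ ((x6 <-> ~(~(x6 ^ (x6 | (x3 & x6))) & x5)) ^ ~(x5 <-> (x5 ^ x2))) = 0 ^ 0 = 0

0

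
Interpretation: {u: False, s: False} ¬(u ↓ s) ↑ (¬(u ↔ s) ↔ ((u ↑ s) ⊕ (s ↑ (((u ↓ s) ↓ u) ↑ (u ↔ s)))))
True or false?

Substituting u=False, s=False:
u ↓ s = False ↓ False = True
¬(u ↓ s) = ¬True = False
u ↔ s = False ↔ False = True
¬(u ↔ s) = ¬True = False
u ↑ s = False ↑ False = True
u ↓ s = False ↓ False = True
(u ↓ s) ↓ u = True ↓ False = False
u ↔ s = False ↔ False = True
((u ↓ s) ↓ u) ↑ (u ↔ s) = False ↑ True = True
s ↑ (((u ↓ s) ↓ u) ↑ (u ↔ s)) = False ↑ True = True
(u ↑ s) ⊕ (s ↑ (((u ↓ s) ↓ u) ↑ (u ↔ s))) = True ⊕ True = False
¬(u ↔ s) ↔ ((u ↑ s) ⊕ (s ↑ (((u ↓ s) ↓ u) ↑ (u ↔ s)))) = False ↔ False = True
¬(u ↓ s) ↑ (¬(u ↔ s) ↔ ((u ↑ s) ⊕ (s ↑ (((u ↓ s) ↓ u) ↑ (u ↔ s))))) = False ↑ True = True

True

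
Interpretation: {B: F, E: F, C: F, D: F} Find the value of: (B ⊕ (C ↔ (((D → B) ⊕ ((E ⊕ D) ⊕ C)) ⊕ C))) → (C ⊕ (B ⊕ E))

T

Substituting B=F, E=F, C=F, D=F:
D → B = F → F = T
E ⊕ D = F ⊕ F = F
(E ⊕ D) ⊕ C = F ⊕ F = F
(D → B) ⊕ ((E ⊕ D) ⊕ C) = T ⊕ F = T
((D → B) ⊕ ((E ⊕ D) ⊕ C)) ⊕ C = T ⊕ F = T
C ↔ (((D → B) ⊕ ((E ⊕ D) ⊕ C)) ⊕ C) = F ↔ T = F
B ⊕ (C ↔ (((D → B) ⊕ ((E ⊕ D) ⊕ C)) ⊕ C)) = F ⊕ F = F
B ⊕ E = F ⊕ F = F
C ⊕ (B ⊕ E) = F ⊕ F = F
(B ⊕ (C ↔ (((D → B) ⊕ ((E ⊕ D) ⊕ C)) ⊕ C))) → (C ⊕ (B ⊕ E)) = F → F = T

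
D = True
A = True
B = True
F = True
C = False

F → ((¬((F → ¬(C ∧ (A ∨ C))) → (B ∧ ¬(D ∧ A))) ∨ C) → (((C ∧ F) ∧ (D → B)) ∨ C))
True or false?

False

A ∨ C = True ∨ False = True
C ∧ (A ∨ C) = False ∧ True = False
¬(C ∧ (A ∨ C)) = ¬False = True
F → ¬(C ∧ (A ∨ C)) = True → True = True
D ∧ A = True ∧ True = True
¬(D ∧ A) = ¬True = False
B ∧ ¬(D ∧ A) = True ∧ False = False
(F → ¬(C ∧ (A ∨ C))) → (B ∧ ¬(D ∧ A)) = True → False = False
¬((F → ¬(C ∧ (A ∨ C))) → (B ∧ ¬(D ∧ A))) = ¬False = True
¬((F → ¬(C ∧ (A ∨ C))) → (B ∧ ¬(D ∧ A))) ∨ C = True ∨ False = True
C ∧ F = False ∧ True = False
D → B = True → True = True
(C ∧ F) ∧ (D → B) = False ∧ True = False
((C ∧ F) ∧ (D → B)) ∨ C = False ∨ False = False
(¬((F → ¬(C ∧ (A ∨ C))) → (B ∧ ¬(D ∧ A))) ∨ C) → (((C ∧ F) ∧ (D → B)) ∨ C) = True → False = False
F → ((¬((F → ¬(C ∧ (A ∨ C))) → (B ∧ ¬(D ∧ A))) ∨ C) → (((C ∧ F) ∧ (D → B)) ∨ C)) = True → False = False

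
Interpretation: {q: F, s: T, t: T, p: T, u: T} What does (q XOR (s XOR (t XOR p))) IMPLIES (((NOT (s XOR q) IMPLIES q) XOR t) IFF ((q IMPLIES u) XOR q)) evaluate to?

F

t XOR p = T XOR T = F
s XOR (t XOR p) = T XOR F = T
q XOR (s XOR (t XOR p)) = F XOR T = T
s XOR q = T XOR F = T
NOT (s XOR q) = NOT T = F
NOT (s XOR q) IMPLIES q = F IMPLIES F = T
(NOT (s XOR q) IMPLIES q) XOR t = T XOR T = F
q IMPLIES u = F IMPLIES T = T
(q IMPLIES u) XOR q = T XOR F = T
((NOT (s XOR q) IMPLIES q) XOR t) IFF ((q IMPLIES u) XOR q) = F IFF T = F
(q XOR (s XOR (t XOR p))) IMPLIES (((NOT (s XOR q) IMPLIES q) XOR t) IFF ((q IMPLIES u) XOR q)) = T IMPLIES F = F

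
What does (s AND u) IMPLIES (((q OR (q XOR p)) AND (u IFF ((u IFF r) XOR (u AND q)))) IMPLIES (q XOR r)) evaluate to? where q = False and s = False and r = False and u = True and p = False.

Substituting q=False, s=False, r=False, u=True, p=False:
s AND u = False AND True = False
q XOR p = False XOR False = False
q OR (q XOR p) = False OR False = False
u IFF r = True IFF False = False
u AND q = True AND False = False
(u IFF r) XOR (u AND q) = False XOR False = False
u IFF ((u IFF r) XOR (u AND q)) = True IFF False = False
(q OR (q XOR p)) AND (u IFF ((u IFF r) XOR (u AND q))) = False AND False = False
q XOR r = False XOR False = False
((q OR (q XOR p)) AND (u IFF ((u IFF r) XOR (u AND q)))) IMPLIES (q XOR r) = False IMPLIES False = True
(s AND u) IMPLIES (((q OR (q XOR p)) AND (u IFF ((u IFF r) XOR (u AND q)))) IMPLIES (q XOR r)) = False IMPLIES True = True

True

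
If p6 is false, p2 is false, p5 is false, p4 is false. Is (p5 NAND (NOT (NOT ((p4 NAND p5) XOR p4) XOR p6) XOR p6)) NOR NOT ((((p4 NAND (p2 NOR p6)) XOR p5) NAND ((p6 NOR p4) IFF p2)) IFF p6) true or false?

p4 NAND p5 = false NAND false = true
(p4 NAND p5) XOR p4 = true XOR false = true
NOT ((p4 NAND p5) XOR p4) = NOT true = false
NOT ((p4 NAND p5) XOR p4) XOR p6 = false XOR false = false
NOT (NOT ((p4 NAND p5) XOR p4) XOR p6) = NOT false = true
NOT (NOT ((p4 NAND p5) XOR p4) XOR p6) XOR p6 = true XOR false = true
p5 NAND (NOT (NOT ((p4 NAND p5) XOR p4) XOR p6) XOR p6) = false NAND true = true
p2 NOR p6 = false NOR false = true
p4 NAND (p2 NOR p6) = false NAND true = true
(p4 NAND (p2 NOR p6)) XOR p5 = true XOR false = true
p6 NOR p4 = false NOR false = true
(p6 NOR p4) IFF p2 = true IFF false = false
((p4 NAND (p2 NOR p6)) XOR p5) NAND ((p6 NOR p4) IFF p2) = true NAND false = true
(((p4 NAND (p2 NOR p6)) XOR p5) NAND ((p6 NOR p4) IFF p2)) IFF p6 = true IFF false = false
NOT ((((p4 NAND (p2 NOR p6)) XOR p5) NAND ((p6 NOR p4) IFF p2)) IFF p6) = NOT false = true
(p5 NAND (NOT (NOT ((p4 NAND p5) XOR p4) XOR p6) XOR p6)) NOR NOT ((((p4 NAND (p2 NOR p6)) XOR p5) NAND ((p6 NOR p4) IFF p2)) IFF p6) = true NOR true = false

false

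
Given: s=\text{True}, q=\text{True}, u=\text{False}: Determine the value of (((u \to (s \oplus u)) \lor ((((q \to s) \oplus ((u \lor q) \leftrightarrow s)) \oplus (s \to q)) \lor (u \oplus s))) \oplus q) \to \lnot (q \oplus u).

\text{True}

s \oplus u = \text{True} \oplus \text{False} = \text{True}
u \to (s \oplus u) = \text{False} \to \text{True} = \text{True}
q \to s = \text{True} \to \text{True} = \text{True}
u \lor q = \text{False} \lor \text{True} = \text{True}
(u \lor q) \leftrightarrow s = \text{True} \leftrightarrow \text{True} = \text{True}
(q \to s) \oplus ((u \lor q) \leftrightarrow s) = \text{True} \oplus \text{True} = \text{False}
s \to q = \text{True} \to \text{True} = \text{True}
((q \to s) \oplus ((u \lor q) \leftrightarrow s)) \oplus (s \to q) = \text{False} \oplus \text{True} = \text{True}
u \oplus s = \text{False} \oplus \text{True} = \text{True}
(((q \to s) \oplus ((u \lor q) \leftrightarrow s)) \oplus (s \to q)) \lor (u \oplus s) = \text{True} \lor \text{True} = \text{True}
(u \to (s \oplus u)) \lor ((((q \to s) \oplus ((u \lor q) \leftrightarrow s)) \oplus (s \to q)) \lor (u \oplus s)) = \text{True} \lor \text{True} = \text{True}
((u \to (s \oplus u)) \lor ((((q \to s) \oplus ((u \lor q) \leftrightarrow s)) \oplus (s \to q)) \lor (u \oplus s))) \oplus q = \text{True} \oplus \text{True} = \text{False}
q \oplus u = \text{True} \oplus \text{False} = \text{True}
\lnot (q \oplus u) = \lnot \text{True} = \text{False}
(((u \to (s \oplus u)) \lor ((((q \to s) \oplus ((u \lor q) \leftrightarrow s)) \oplus (s \to q)) \lor (u \oplus s))) \oplus q) \to \lnot (q \oplus u) = \text{False} \to \text{False} = \text{True}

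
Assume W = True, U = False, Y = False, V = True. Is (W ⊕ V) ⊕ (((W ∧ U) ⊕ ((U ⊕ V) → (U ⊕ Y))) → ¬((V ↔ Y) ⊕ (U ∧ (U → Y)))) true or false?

True

W ⊕ V = True ⊕ True = False
W ∧ U = True ∧ False = False
U ⊕ V = False ⊕ True = True
U ⊕ Y = False ⊕ False = False
(U ⊕ V) → (U ⊕ Y) = True → False = False
(W ∧ U) ⊕ ((U ⊕ V) → (U ⊕ Y)) = False ⊕ False = False
V ↔ Y = True ↔ False = False
U → Y = False → False = True
U ∧ (U → Y) = False ∧ True = False
(V ↔ Y) ⊕ (U ∧ (U → Y)) = False ⊕ False = False
¬((V ↔ Y) ⊕ (U ∧ (U → Y))) = ¬False = True
((W ∧ U) ⊕ ((U ⊕ V) → (U ⊕ Y))) → ¬((V ↔ Y) ⊕ (U ∧ (U → Y))) = False → True = True
(W ⊕ V) ⊕ (((W ∧ U) ⊕ ((U ⊕ V) → (U ⊕ Y))) → ¬((V ↔ Y) ⊕ (U ∧ (U → Y)))) = False ⊕ True = True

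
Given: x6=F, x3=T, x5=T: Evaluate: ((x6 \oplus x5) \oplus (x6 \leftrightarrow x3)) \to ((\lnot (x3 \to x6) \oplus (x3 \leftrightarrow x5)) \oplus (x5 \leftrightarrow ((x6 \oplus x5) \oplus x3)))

x6 \oplus x5 = F \oplus T = T
x6 \leftrightarrow x3 = F \leftrightarrow T = F
(x6 \oplus x5) \oplus (x6 \leftrightarrow x3) = T \oplus F = T
x3 \to x6 = T \to F = F
\lnot (x3 \to x6) = \lnot F = T
x3 \leftrightarrow x5 = T \leftrightarrow T = T
\lnot (x3 \to x6) \oplus (x3 \leftrightarrow x5) = T \oplus T = F
x6 \oplus x5 = F \oplus T = T
(x6 \oplus x5) \oplus x3 = T \oplus T = F
x5 \leftrightarrow ((x6 \oplus x5) \oplus x3) = T \leftrightarrow F = F
(\lnot (x3 \to x6) \oplus (x3 \leftrightarrow x5)) \oplus (x5 \leftrightarrow ((x6 \oplus x5) \oplus x3)) = F \oplus F = F
((x6 \oplus x5) \oplus (x6 \leftrightarrow x3)) \to ((\lnot (x3 \to x6) \oplus (x3 \leftrightarrow x5)) \oplus (x5 \leftrightarrow ((x6 \oplus x5) \oplus x3))) = T \to F = F

F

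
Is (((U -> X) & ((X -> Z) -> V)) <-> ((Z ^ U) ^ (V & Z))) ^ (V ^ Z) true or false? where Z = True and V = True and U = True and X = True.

U -> X = True -> True = True
X -> Z = True -> True = True
(X -> Z) -> V = True -> True = True
(U -> X) & ((X -> Z) -> V) = True & True = True
Z ^ U = True ^ True = False
V & Z = True & True = True
(Z ^ U) ^ (V & Z) = False ^ True = True
((U -> X) & ((X -> Z) -> V)) <-> ((Z ^ U) ^ (V & Z)) = True <-> True = True
V ^ Z = True ^ True = False
(((U -> X) & ((X -> Z) -> V)) <-> ((Z ^ U) ^ (V & Z))) ^ (V ^ Z) = True ^ False = True

True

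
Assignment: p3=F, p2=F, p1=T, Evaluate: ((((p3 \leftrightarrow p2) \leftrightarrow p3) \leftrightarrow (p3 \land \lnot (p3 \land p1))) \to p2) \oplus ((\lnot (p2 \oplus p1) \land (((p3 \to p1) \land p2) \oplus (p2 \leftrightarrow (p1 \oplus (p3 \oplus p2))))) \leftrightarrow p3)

p3 \leftrightarrow p2 = F \leftrightarrow F = T
(p3 \leftrightarrow p2) \leftrightarrow p3 = T \leftrightarrow F = F
p3 \land p1 = F \land T = F
\lnot (p3 \land p1) = \lnot F = T
p3 \land \lnot (p3 \land p1) = F \land T = F
((p3 \leftrightarrow p2) \leftrightarrow p3) \leftrightarrow (p3 \land \lnot (p3 \land p1)) = F \leftrightarrow F = T
(((p3 \leftrightarrow p2) \leftrightarrow p3) \leftrightarrow (p3 \land \lnot (p3 \land p1))) \to p2 = T \to F = F
p2 \oplus p1 = F \oplus T = T
\lnot (p2 \oplus p1) = \lnot T = F
p3 \to p1 = F \to T = T
(p3 \to p1) \land p2 = T \land F = F
p3 \oplus p2 = F \oplus F = F
p1 \oplus (p3 \oplus p2) = T \oplus F = T
p2 \leftrightarrow (p1 \oplus (p3 \oplus p2)) = F \leftrightarrow T = F
((p3 \to p1) \land p2) \oplus (p2 \leftrightarrow (p1 \oplus (p3 \oplus p2))) = F \oplus F = F
\lnot (p2 \oplus p1) \land (((p3 \to p1) \land p2) \oplus (p2 \leftrightarrow (p1 \oplus (p3 \oplus p2)))) = F \land F = F
(\lnot (p2 \oplus p1) \land (((p3 \to p1) \land p2) \oplus (p2 \leftrightarrow (p1 \oplus (p3 \oplus p2))))) \leftrightarrow p3 = F \leftrightarrow F = T
((((p3 \leftrightarrow p2) \leftrightarrow p3) \leftrightarrow (p3 \land \lnot (p3 \land p1))) \to p2) \oplus ((\lnot (p2 \oplus p1) \land (((p3 \to p1) \land p2) \oplus (p2 \leftrightarrow (p1 \oplus (p3 \oplus p2))))) \leftrightarrow p3) = F \oplus T = T

T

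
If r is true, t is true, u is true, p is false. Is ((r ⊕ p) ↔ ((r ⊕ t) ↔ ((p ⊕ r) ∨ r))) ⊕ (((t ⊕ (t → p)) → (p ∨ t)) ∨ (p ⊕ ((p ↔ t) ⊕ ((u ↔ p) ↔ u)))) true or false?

T

Substituting r=T, t=T, u=T, p=F:
r ⊕ p = T ⊕ F = T
r ⊕ t = T ⊕ T = F
p ⊕ r = F ⊕ T = T
(p ⊕ r) ∨ r = T ∨ T = T
(r ⊕ t) ↔ ((p ⊕ r) ∨ r) = F ↔ T = F
(r ⊕ p) ↔ ((r ⊕ t) ↔ ((p ⊕ r) ∨ r)) = T ↔ F = F
t → p = T → F = F
t ⊕ (t → p) = T ⊕ F = T
p ∨ t = F ∨ T = T
(t ⊕ (t → p)) → (p ∨ t) = T → T = T
p ↔ t = F ↔ T = F
u ↔ p = T ↔ F = F
(u ↔ p) ↔ u = F ↔ T = F
(p ↔ t) ⊕ ((u ↔ p) ↔ u) = F ⊕ F = F
p ⊕ ((p ↔ t) ⊕ ((u ↔ p) ↔ u)) = F ⊕ F = F
((t ⊕ (t → p)) → (p ∨ t)) ∨ (p ⊕ ((p ↔ t) ⊕ ((u ↔ p) ↔ u))) = T ∨ F = T
((r ⊕ p) ↔ ((r ⊕ t) ↔ ((p ⊕ r) ∨ r))) ⊕ (((t ⊕ (t → p)) → (p ∨ t)) ∨ (p ⊕ ((p ↔ t) ⊕ ((u ↔ p) ↔ u)))) = F ⊕ T = T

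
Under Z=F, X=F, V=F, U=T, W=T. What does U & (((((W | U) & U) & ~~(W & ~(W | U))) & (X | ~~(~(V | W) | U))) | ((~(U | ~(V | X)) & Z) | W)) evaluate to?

T

W | U = T | T = T
(W | U) & U = T & T = T
W | U = T | T = T
~(W | U) = ~T = F
W & ~(W | U) = T & F = F
~(W & ~(W | U)) = ~F = T
~~(W & ~(W | U)) = ~T = F
((W | U) & U) & ~~(W & ~(W | U)) = T & F = F
V | W = F | T = T
~(V | W) = ~T = F
~(V | W) | U = F | T = T
~(~(V | W) | U) = ~T = F
~~(~(V | W) | U) = ~F = T
X | ~~(~(V | W) | U) = F | T = T
(((W | U) & U) & ~~(W & ~(W | U))) & (X | ~~(~(V | W) | U)) = F & T = F
V | X = F | F = F
~(V | X) = ~F = T
U | ~(V | X) = T | T = T
~(U | ~(V | X)) = ~T = F
~(U | ~(V | X)) & Z = F & F = F
(~(U | ~(V | X)) & Z) | W = F | T = T
((((W | U) & U) & ~~(W & ~(W | U))) & (X | ~~(~(V | W) | U))) | ((~(U | ~(V | X)) & Z) | W) = F | T = T
U & (((((W | U) & U) & ~~(W & ~(W | U))) & (X | ~~(~(V | W) | U))) | ((~(U | ~(V | X)) & Z) | W)) = T & T = T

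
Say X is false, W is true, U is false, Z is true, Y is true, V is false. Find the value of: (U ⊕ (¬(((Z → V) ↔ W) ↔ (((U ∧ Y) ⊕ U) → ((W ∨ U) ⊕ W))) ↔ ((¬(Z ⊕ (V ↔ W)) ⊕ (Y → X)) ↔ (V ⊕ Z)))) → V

Z → V = True → False = False
(Z → V) ↔ W = False ↔ True = False
U ∧ Y = False ∧ True = False
(U ∧ Y) ⊕ U = False ⊕ False = False
W ∨ U = True ∨ False = True
(W ∨ U) ⊕ W = True ⊕ True = False
((U ∧ Y) ⊕ U) → ((W ∨ U) ⊕ W) = False → False = True
((Z → V) ↔ W) ↔ (((U ∧ Y) ⊕ U) → ((W ∨ U) ⊕ W)) = False ↔ True = False
¬(((Z → V) ↔ W) ↔ (((U ∧ Y) ⊕ U) → ((W ∨ U) ⊕ W))) = ¬False = True
V ↔ W = False ↔ True = False
Z ⊕ (V ↔ W) = True ⊕ False = True
¬(Z ⊕ (V ↔ W)) = ¬True = False
Y → X = True → False = False
¬(Z ⊕ (V ↔ W)) ⊕ (Y → X) = False ⊕ False = False
V ⊕ Z = False ⊕ True = True
(¬(Z ⊕ (V ↔ W)) ⊕ (Y → X)) ↔ (V ⊕ Z) = False ↔ True = False
¬(((Z → V) ↔ W) ↔ (((U ∧ Y) ⊕ U) → ((W ∨ U) ⊕ W))) ↔ ((¬(Z ⊕ (V ↔ W)) ⊕ (Y → X)) ↔ (V ⊕ Z)) = True ↔ False = False
U ⊕ (¬(((Z → V) ↔ W) ↔ (((U ∧ Y) ⊕ U) → ((W ∨ U) ⊕ W))) ↔ ((¬(Z ⊕ (V ↔ W)) ⊕ (Y → X)) ↔ (V ⊕ Z))) = False ⊕ False = False
(U ⊕ (¬(((Z → V) ↔ W) ↔ (((U ∧ Y) ⊕ U) → ((W ∨ U) ⊕ W))) ↔ ((¬(Z ⊕ (V ↔ W)) ⊕ (Y → X)) ↔ (V ⊕ Z)))) → V = False → False = True

True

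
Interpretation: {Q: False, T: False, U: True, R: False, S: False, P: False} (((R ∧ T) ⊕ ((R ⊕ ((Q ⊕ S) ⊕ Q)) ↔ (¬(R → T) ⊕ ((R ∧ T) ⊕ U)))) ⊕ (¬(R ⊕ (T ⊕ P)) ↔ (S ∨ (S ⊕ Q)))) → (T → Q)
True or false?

R ∧ T = False ∧ False = False
Q ⊕ S = False ⊕ False = False
(Q ⊕ S) ⊕ Q = False ⊕ False = False
R ⊕ ((Q ⊕ S) ⊕ Q) = False ⊕ False = False
R → T = False → False = True
¬(R → T) = ¬True = False
R ∧ T = False ∧ False = False
(R ∧ T) ⊕ U = False ⊕ True = True
¬(R → T) ⊕ ((R ∧ T) ⊕ U) = False ⊕ True = True
(R ⊕ ((Q ⊕ S) ⊕ Q)) ↔ (¬(R → T) ⊕ ((R ∧ T) ⊕ U)) = False ↔ True = False
(R ∧ T) ⊕ ((R ⊕ ((Q ⊕ S) ⊕ Q)) ↔ (¬(R → T) ⊕ ((R ∧ T) ⊕ U))) = False ⊕ False = False
T ⊕ P = False ⊕ False = False
R ⊕ (T ⊕ P) = False ⊕ False = False
¬(R ⊕ (T ⊕ P)) = ¬False = True
S ⊕ Q = False ⊕ False = False
S ∨ (S ⊕ Q) = False ∨ False = False
¬(R ⊕ (T ⊕ P)) ↔ (S ∨ (S ⊕ Q)) = True ↔ False = False
((R ∧ T) ⊕ ((R ⊕ ((Q ⊕ S) ⊕ Q)) ↔ (¬(R → T) ⊕ ((R ∧ T) ⊕ U)))) ⊕ (¬(R ⊕ (T ⊕ P)) ↔ (S ∨ (S ⊕ Q))) = False ⊕ False = False
T → Q = False → False = True
(((R ∧ T) ⊕ ((R ⊕ ((Q ⊕ S) ⊕ Q)) ↔ (¬(R → T) ⊕ ((R ∧ T) ⊕ U)))) ⊕ (¬(R ⊕ (T ⊕ P)) ↔ (S ∨ (S ⊕ Q)))) → (T → Q) = False → True = True

True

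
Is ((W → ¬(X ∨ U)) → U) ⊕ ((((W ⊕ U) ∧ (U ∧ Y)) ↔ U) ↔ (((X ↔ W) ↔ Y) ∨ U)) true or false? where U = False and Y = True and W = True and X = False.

Substituting U=False, Y=True, W=True, X=False:
X ∨ U = False ∨ False = False
¬(X ∨ U) = ¬False = True
W → ¬(X ∨ U) = True → True = True
(W → ¬(X ∨ U)) → U = True → False = False
W ⊕ U = True ⊕ False = True
U ∧ Y = False ∧ True = False
(W ⊕ U) ∧ (U ∧ Y) = True ∧ False = False
((W ⊕ U) ∧ (U ∧ Y)) ↔ U = False ↔ False = True
X ↔ W = False ↔ True = False
(X ↔ W) ↔ Y = False ↔ True = False
((X ↔ W) ↔ Y) ∨ U = False ∨ False = False
(((W ⊕ U) ∧ (U ∧ Y)) ↔ U) ↔ (((X ↔ W) ↔ Y) ∨ U) = True ↔ False = False
((W → ¬(X ∨ U)) → U) ⊕ ((((W ⊕ U) ∧ (U ∧ Y)) ↔ U) ↔ (((X ↔ W) ↔ Y) ∨ U)) = False ⊕ False = False

False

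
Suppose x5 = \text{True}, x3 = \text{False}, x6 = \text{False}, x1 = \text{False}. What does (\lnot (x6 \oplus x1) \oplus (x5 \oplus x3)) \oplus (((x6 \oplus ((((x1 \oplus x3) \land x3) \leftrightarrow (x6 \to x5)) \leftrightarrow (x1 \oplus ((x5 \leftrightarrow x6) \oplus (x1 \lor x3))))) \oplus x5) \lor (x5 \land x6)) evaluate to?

x6 \oplus x1 = \text{False} \oplus \text{False} = \text{False}
\lnot (x6 \oplus x1) = \lnot \text{False} = \text{True}
x5 \oplus x3 = \text{True} \oplus \text{False} = \text{True}
\lnot (x6 \oplus x1) \oplus (x5 \oplus x3) = \text{True} \oplus \text{True} = \text{False}
x1 \oplus x3 = \text{False} \oplus \text{False} = \text{False}
(x1 \oplus x3) \land x3 = \text{False} \land \text{False} = \text{False}
x6 \to x5 = \text{False} \to \text{True} = \text{True}
((x1 \oplus x3) \land x3) \leftrightarrow (x6 \to x5) = \text{False} \leftrightarrow \text{True} = \text{False}
x5 \leftrightarrow x6 = \text{True} \leftrightarrow \text{False} = \text{False}
x1 \lor x3 = \text{False} \lor \text{False} = \text{False}
(x5 \leftrightarrow x6) \oplus (x1 \lor x3) = \text{False} \oplus \text{False} = \text{False}
x1 \oplus ((x5 \leftrightarrow x6) \oplus (x1 \lor x3)) = \text{False} \oplus \text{False} = \text{False}
(((x1 \oplus x3) \land x3) \leftrightarrow (x6 \to x5)) \leftrightarrow (x1 \oplus ((x5 \leftrightarrow x6) \oplus (x1 \lor x3))) = \text{False} \leftrightarrow \text{False} = \text{True}
x6 \oplus ((((x1 \oplus x3) \land x3) \leftrightarrow (x6 \to x5)) \leftrightarrow (x1 \oplus ((x5 \leftrightarrow x6) \oplus (x1 \lor x3)))) = \text{False} \oplus \text{True} = \text{True}
(x6 \oplus ((((x1 \oplus x3) \land x3) \leftrightarrow (x6 \to x5)) \leftrightarrow (x1 \oplus ((x5 \leftrightarrow x6) \oplus (x1 \lor x3))))) \oplus x5 = \text{True} \oplus \text{True} = \text{False}
x5 \land x6 = \text{True} \land \text{False} = \text{False}
((x6 \oplus ((((x1 \oplus x3) \land x3) \leftrightarrow (x6 \to x5)) \leftrightarrow (x1 \oplus ((x5 \leftrightarrow x6) \oplus (x1 \lor x3))))) \oplus x5) \lor (x5 \land x6) = \text{False} \lor \text{False} = \text{False}
(\lnot (x6 \oplus x1) \oplus (x5 \oplus x3)) \oplus (((x6 \oplus ((((x1 \oplus x3) \land x3) \leftrightarrow (x6 \to x5)) \leftrightarrow (x1 \oplus ((x5 \leftrightarrow x6) \oplus (x1 \lor x3))))) \oplus x5) \lor (x5 \land x6)) = \text{False} \oplus \text{False} = \text{False}

\text{False}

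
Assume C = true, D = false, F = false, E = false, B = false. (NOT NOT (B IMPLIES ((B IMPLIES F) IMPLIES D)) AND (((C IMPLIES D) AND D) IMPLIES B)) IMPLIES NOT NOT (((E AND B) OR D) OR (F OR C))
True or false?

B IMPLIES F = false IMPLIES false = true
(B IMPLIES F) IMPLIES D = true IMPLIES false = false
B IMPLIES ((B IMPLIES F) IMPLIES D) = false IMPLIES false = true
NOT (B IMPLIES ((B IMPLIES F) IMPLIES D)) = NOT true = false
NOT NOT (B IMPLIES ((B IMPLIES F) IMPLIES D)) = NOT false = true
C IMPLIES D = true IMPLIES false = false
(C IMPLIES D) AND D = false AND false = false
((C IMPLIES D) AND D) IMPLIES B = false IMPLIES false = true
NOT NOT (B IMPLIES ((B IMPLIES F) IMPLIES D)) AND (((C IMPLIES D) AND D) IMPLIES B) = true AND true = true
E AND B = false AND false = false
(E AND B) OR D = false OR false = false
F OR C = false OR true = true
((E AND B) OR D) OR (F OR C) = false OR true = true
NOT (((E AND B) OR D) OR (F OR C)) = NOT true = false
NOT NOT (((E AND B) OR D) OR (F OR C)) = NOT false = true
(NOT NOT (B IMPLIES ((B IMPLIES F) IMPLIES D)) AND (((C IMPLIES D) AND D) IMPLIES B)) IMPLIES NOT NOT (((E AND B) OR D) OR (F OR C)) = true IMPLIES true = true

true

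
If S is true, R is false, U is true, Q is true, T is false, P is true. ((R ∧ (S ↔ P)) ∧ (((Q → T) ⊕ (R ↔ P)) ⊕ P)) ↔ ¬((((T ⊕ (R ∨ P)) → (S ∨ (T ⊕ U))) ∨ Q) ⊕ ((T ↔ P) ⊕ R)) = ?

True

Substituting S=True, R=False, U=True, Q=True, T=False, P=True:
S ↔ P = True ↔ True = True
R ∧ (S ↔ P) = False ∧ True = False
Q → T = True → False = False
R ↔ P = False ↔ True = False
(Q → T) ⊕ (R ↔ P) = False ⊕ False = False
((Q → T) ⊕ (R ↔ P)) ⊕ P = False ⊕ True = True
(R ∧ (S ↔ P)) ∧ (((Q → T) ⊕ (R ↔ P)) ⊕ P) = False ∧ True = False
R ∨ P = False ∨ True = True
T ⊕ (R ∨ P) = False ⊕ True = True
T ⊕ U = False ⊕ True = True
S ∨ (T ⊕ U) = True ∨ True = True
(T ⊕ (R ∨ P)) → (S ∨ (T ⊕ U)) = True → True = True
((T ⊕ (R ∨ P)) → (S ∨ (T ⊕ U))) ∨ Q = True ∨ True = True
T ↔ P = False ↔ True = False
(T ↔ P) ⊕ R = False ⊕ False = False
(((T ⊕ (R ∨ P)) → (S ∨ (T ⊕ U))) ∨ Q) ⊕ ((T ↔ P) ⊕ R) = True ⊕ False = True
¬((((T ⊕ (R ∨ P)) → (S ∨ (T ⊕ U))) ∨ Q) ⊕ ((T ↔ P) ⊕ R)) = ¬True = False
((R ∧ (S ↔ P)) ∧ (((Q → T) ⊕ (R ↔ P)) ⊕ P)) ↔ ¬((((T ⊕ (R ∨ P)) → (S ∨ (T ⊕ U))) ∨ Q) ⊕ ((T ↔ P) ⊕ R)) = False ↔ False = True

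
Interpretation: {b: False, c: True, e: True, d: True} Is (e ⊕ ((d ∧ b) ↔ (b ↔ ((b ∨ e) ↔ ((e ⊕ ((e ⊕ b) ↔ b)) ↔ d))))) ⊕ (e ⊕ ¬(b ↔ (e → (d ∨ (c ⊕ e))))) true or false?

Substituting b=False, c=True, e=True, d=True:
d ∧ b = True ∧ False = False
b ∨ e = False ∨ True = True
e ⊕ b = True ⊕ False = True
(e ⊕ b) ↔ b = True ↔ False = False
e ⊕ ((e ⊕ b) ↔ b) = True ⊕ False = True
(e ⊕ ((e ⊕ b) ↔ b)) ↔ d = True ↔ True = True
(b ∨ e) ↔ ((e ⊕ ((e ⊕ b) ↔ b)) ↔ d) = True ↔ True = True
b ↔ ((b ∨ e) ↔ ((e ⊕ ((e ⊕ b) ↔ b)) ↔ d)) = False ↔ True = False
(d ∧ b) ↔ (b ↔ ((b ∨ e) ↔ ((e ⊕ ((e ⊕ b) ↔ b)) ↔ d))) = False ↔ False = True
e ⊕ ((d ∧ b) ↔ (b ↔ ((b ∨ e) ↔ ((e ⊕ ((e ⊕ b) ↔ b)) ↔ d)))) = True ⊕ True = False
c ⊕ e = True ⊕ True = False
d ∨ (c ⊕ e) = True ∨ False = True
e → (d ∨ (c ⊕ e)) = True → True = True
b ↔ (e → (d ∨ (c ⊕ e))) = False ↔ True = False
¬(b ↔ (e → (d ∨ (c ⊕ e)))) = ¬False = True
e ⊕ ¬(b ↔ (e → (d ∨ (c ⊕ e)))) = True ⊕ True = False
(e ⊕ ((d ∧ b) ↔ (b ↔ ((b ∨ e) ↔ ((e ⊕ ((e ⊕ b) ↔ b)) ↔ d))))) ⊕ (e ⊕ ¬(b ↔ (e → (d ∨ (c ⊕ e))))) = False ⊕ False = False

False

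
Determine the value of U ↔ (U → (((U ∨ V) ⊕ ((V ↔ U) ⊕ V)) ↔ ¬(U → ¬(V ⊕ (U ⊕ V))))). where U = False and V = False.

False

Substituting U=False, V=False:
U ∨ V = False ∨ False = False
V ↔ U = False ↔ False = True
(V ↔ U) ⊕ V = True ⊕ False = True
(U ∨ V) ⊕ ((V ↔ U) ⊕ V) = False ⊕ True = True
U ⊕ V = False ⊕ False = False
V ⊕ (U ⊕ V) = False ⊕ False = False
¬(V ⊕ (U ⊕ V)) = ¬False = True
U → ¬(V ⊕ (U ⊕ V)) = False → True = True
¬(U → ¬(V ⊕ (U ⊕ V))) = ¬True = False
((U ∨ V) ⊕ ((V ↔ U) ⊕ V)) ↔ ¬(U → ¬(V ⊕ (U ⊕ V))) = True ↔ False = False
U → (((U ∨ V) ⊕ ((V ↔ U) ⊕ V)) ↔ ¬(U → ¬(V ⊕ (U ⊕ V)))) = False → False = True
U ↔ (U → (((U ∨ V) ⊕ ((V ↔ U) ⊕ V)) ↔ ¬(U → ¬(V ⊕ (U ⊕ V))))) = False ↔ True = False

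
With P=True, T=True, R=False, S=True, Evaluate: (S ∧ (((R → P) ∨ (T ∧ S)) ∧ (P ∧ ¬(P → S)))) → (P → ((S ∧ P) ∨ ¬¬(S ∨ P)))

R → P = False → True = True
T ∧ S = True ∧ True = True
(R → P) ∨ (T ∧ S) = True ∨ True = True
P → S = True → True = True
¬(P → S) = ¬True = False
P ∧ ¬(P → S) = True ∧ False = False
((R → P) ∨ (T ∧ S)) ∧ (P ∧ ¬(P → S)) = True ∧ False = False
S ∧ (((R → P) ∨ (T ∧ S)) ∧ (P ∧ ¬(P → S))) = True ∧ False = False
S ∧ P = True ∧ True = True
S ∨ P = True ∨ True = True
¬(S ∨ P) = ¬True = False
¬¬(S ∨ P) = ¬False = True
(S ∧ P) ∨ ¬¬(S ∨ P) = True ∨ True = True
P → ((S ∧ P) ∨ ¬¬(S ∨ P)) = True → True = True
(S ∧ (((R → P) ∨ (T ∧ S)) ∧ (P ∧ ¬(P → S)))) → (P → ((S ∧ P) ∨ ¬¬(S ∨ P))) = False → True = True

True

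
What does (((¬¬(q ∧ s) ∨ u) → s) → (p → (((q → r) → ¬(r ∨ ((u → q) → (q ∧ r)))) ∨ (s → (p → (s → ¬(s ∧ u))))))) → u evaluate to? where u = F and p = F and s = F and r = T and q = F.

F

q ∧ s = F ∧ F = F
¬(q ∧ s) = ¬F = T
¬¬(q ∧ s) = ¬T = F
¬¬(q ∧ s) ∨ u = F ∨ F = F
(¬¬(q ∧ s) ∨ u) → s = F → F = T
q → r = F → T = T
u → q = F → F = T
q ∧ r = F ∧ T = F
(u → q) → (q ∧ r) = T → F = F
r ∨ ((u → q) → (q ∧ r)) = T ∨ F = T
¬(r ∨ ((u → q) → (q ∧ r))) = ¬T = F
(q → r) → ¬(r ∨ ((u → q) → (q ∧ r))) = T → F = F
s ∧ u = F ∧ F = F
¬(s ∧ u) = ¬F = T
s → ¬(s ∧ u) = F → T = T
p → (s → ¬(s ∧ u)) = F → T = T
s → (p → (s → ¬(s ∧ u))) = F → T = T
((q → r) → ¬(r ∨ ((u → q) → (q ∧ r)))) ∨ (s → (p → (s → ¬(s ∧ u)))) = F ∨ T = T
p → (((q → r) → ¬(r ∨ ((u → q) → (q ∧ r)))) ∨ (s → (p → (s → ¬(s ∧ u))))) = F → T = T
((¬¬(q ∧ s) ∨ u) → s) → (p → (((q → r) → ¬(r ∨ ((u → q) → (q ∧ r)))) ∨ (s → (p → (s → ¬(s ∧ u)))))) = T → T = T
(((¬¬(q ∧ s) ∨ u) → s) → (p → (((q → r) → ¬(r ∨ ((u → q) → (q ∧ r)))) ∨ (s → (p → (s → ¬(s ∧ u))))))) → u = T → F = F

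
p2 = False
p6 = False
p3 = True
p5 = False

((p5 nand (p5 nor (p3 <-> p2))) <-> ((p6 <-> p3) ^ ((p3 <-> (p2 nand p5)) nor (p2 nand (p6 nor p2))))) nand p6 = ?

True

Substituting p2=False, p6=False, p3=True, p5=False:
p3 <-> p2 = True <-> False = False
p5 nor (p3 <-> p2) = False nor False = True
p5 nand (p5 nor (p3 <-> p2)) = False nand True = True
p6 <-> p3 = False <-> True = False
p2 nand p5 = False nand False = True
p3 <-> (p2 nand p5) = True <-> True = True
p6 nor p2 = False nor False = True
p2 nand (p6 nor p2) = False nand True = True
(p3 <-> (p2 nand p5)) nor (p2 nand (p6 nor p2)) = True nor True = False
(p6 <-> p3) ^ ((p3 <-> (p2 nand p5)) nor (p2 nand (p6 nor p2))) = False ^ False = False
(p5 nand (p5 nor (p3 <-> p2))) <-> ((p6 <-> p3) ^ ((p3 <-> (p2 nand p5)) nor (p2 nand (p6 nor p2)))) = True <-> False = False
((p5 nand (p5 nor (p3 <-> p2))) <-> ((p6 <-> p3) ^ ((p3 <-> (p2 nand p5)) nor (p2 nand (p6 nor p2))))) nand p6 = False nand False = True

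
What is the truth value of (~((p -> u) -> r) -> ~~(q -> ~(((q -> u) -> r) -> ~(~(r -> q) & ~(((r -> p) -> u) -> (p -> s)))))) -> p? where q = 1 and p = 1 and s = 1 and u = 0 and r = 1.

Substituting q=1, p=1, s=1, u=0, r=1:
p -> u = 1 -> 0 = 0
(p -> u) -> r = 0 -> 1 = 1
~((p -> u) -> r) = ~1 = 0
q -> u = 1 -> 0 = 0
(q -> u) -> r = 0 -> 1 = 1
r -> q = 1 -> 1 = 1
~(r -> q) = ~1 = 0
r -> p = 1 -> 1 = 1
(r -> p) -> u = 1 -> 0 = 0
p -> s = 1 -> 1 = 1
((r -> p) -> u) -> (p -> s) = 0 -> 1 = 1
~(((r -> p) -> u) -> (p -> s)) = ~1 = 0
~(r -> q) & ~(((r -> p) -> u) -> (p -> s)) = 0 & 0 = 0
~(~(r -> q) & ~(((r -> p) -> u) -> (p -> s))) = ~0 = 1
((q -> u) -> r) -> ~(~(r -> q) & ~(((r -> p) -> u) -> (p -> s))) = 1 -> 1 = 1
~(((q -> u) -> r) -> ~(~(r -> q) & ~(((r -> p) -> u) -> (p -> s)))) = ~1 = 0
q -> ~(((q -> u) -> r) -> ~(~(r -> q) & ~(((r -> p) -> u) -> (p -> s)))) = 1 -> 0 = 0
~(q -> ~(((q -> u) -> r) -> ~(~(r -> q) & ~(((r -> p) -> u) -> (p -> s))))) = ~0 = 1
~~(q -> ~(((q -> u) -> r) -> ~(~(r -> q) & ~(((r -> p) -> u) -> (p -> s))))) = ~1 = 0
~((p -> u) -> r) -> ~~(q -> ~(((q -> u) -> r) -> ~(~(r -> q) & ~(((r -> p) -> u) -> (p -> s))))) = 0 -> 0 = 1
(~((p -> u) -> r) -> ~~(q -> ~(((q -> u) -> r) -> ~(~(r -> q) & ~(((r -> p) -> u) -> (p -> s)))))) -> p = 1 -> 1 = 1

1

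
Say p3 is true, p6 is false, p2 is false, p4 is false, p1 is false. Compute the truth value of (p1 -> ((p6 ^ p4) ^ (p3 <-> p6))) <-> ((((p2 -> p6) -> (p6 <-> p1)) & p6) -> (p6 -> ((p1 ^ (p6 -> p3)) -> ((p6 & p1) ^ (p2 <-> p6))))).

True

p6 ^ p4 = False ^ False = False
p3 <-> p6 = True <-> False = False
(p6 ^ p4) ^ (p3 <-> p6) = False ^ False = False
p1 -> ((p6 ^ p4) ^ (p3 <-> p6)) = False -> False = True
p2 -> p6 = False -> False = True
p6 <-> p1 = False <-> False = True
(p2 -> p6) -> (p6 <-> p1) = True -> True = True
((p2 -> p6) -> (p6 <-> p1)) & p6 = True & False = False
p6 -> p3 = False -> True = True
p1 ^ (p6 -> p3) = False ^ True = True
p6 & p1 = False & False = False
p2 <-> p6 = False <-> False = True
(p6 & p1) ^ (p2 <-> p6) = False ^ True = True
(p1 ^ (p6 -> p3)) -> ((p6 & p1) ^ (p2 <-> p6)) = True -> True = True
p6 -> ((p1 ^ (p6 -> p3)) -> ((p6 & p1) ^ (p2 <-> p6))) = False -> True = True
(((p2 -> p6) -> (p6 <-> p1)) & p6) -> (p6 -> ((p1 ^ (p6 -> p3)) -> ((p6 & p1) ^ (p2 <-> p6)))) = False -> True = True
(p1 -> ((p6 ^ p4) ^ (p3 <-> p6))) <-> ((((p2 -> p6) -> (p6 <-> p1)) & p6) -> (p6 -> ((p1 ^ (p6 -> p3)) -> ((p6 & p1) ^ (p2 <-> p6))))) = True <-> True = True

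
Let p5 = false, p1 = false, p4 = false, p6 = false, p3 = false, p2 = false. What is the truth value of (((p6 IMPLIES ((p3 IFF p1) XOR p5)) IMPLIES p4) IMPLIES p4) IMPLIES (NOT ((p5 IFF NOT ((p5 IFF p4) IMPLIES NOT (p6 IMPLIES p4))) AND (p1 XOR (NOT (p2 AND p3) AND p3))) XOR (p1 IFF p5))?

false

Substituting p5=false, p1=false, p4=false, p6=false, p3=false, p2=false:
p3 IFF p1 = false IFF false = true
(p3 IFF p1) XOR p5 = true XOR false = true
p6 IMPLIES ((p3 IFF p1) XOR p5) = false IMPLIES true = true
(p6 IMPLIES ((p3 IFF p1) XOR p5)) IMPLIES p4 = true IMPLIES false = false
((p6 IMPLIES ((p3 IFF p1) XOR p5)) IMPLIES p4) IMPLIES p4 = false IMPLIES false = true
p5 IFF p4 = false IFF false = true
p6 IMPLIES p4 = false IMPLIES false = true
NOT (p6 IMPLIES p4) = NOT true = false
(p5 IFF p4) IMPLIES NOT (p6 IMPLIES p4) = true IMPLIES false = false
NOT ((p5 IFF p4) IMPLIES NOT (p6 IMPLIES p4)) = NOT false = true
p5 IFF NOT ((p5 IFF p4) IMPLIES NOT (p6 IMPLIES p4)) = false IFF true = false
p2 AND p3 = false AND false = false
NOT (p2 AND p3) = NOT false = true
NOT (p2 AND p3) AND p3 = true AND false = false
p1 XOR (NOT (p2 AND p3) AND p3) = false XOR false = false
(p5 IFF NOT ((p5 IFF p4) IMPLIES NOT (p6 IMPLIES p4))) AND (p1 XOR (NOT (p2 AND p3) AND p3)) = false AND false = false
NOT ((p5 IFF NOT ((p5 IFF p4) IMPLIES NOT (p6 IMPLIES p4))) AND (p1 XOR (NOT (p2 AND p3) AND p3))) = NOT false = true
p1 IFF p5 = false IFF false = true
NOT ((p5 IFF NOT ((p5 IFF p4) IMPLIES NOT (p6 IMPLIES p4))) AND (p1 XOR (NOT (p2 AND p3) AND p3))) XOR (p1 IFF p5) = true XOR true = false
(((p6 IMPLIES ((p3 IFF p1) XOR p5)) IMPLIES p4) IMPLIES p4) IMPLIES (NOT ((p5 IFF NOT ((p5 IFF p4) IMPLIES NOT (p6 IMPLIES p4))) AND (p1 XOR (NOT (p2 AND p3) AND p3))) XOR (p1 IFF p5)) = true IMPLIES false = false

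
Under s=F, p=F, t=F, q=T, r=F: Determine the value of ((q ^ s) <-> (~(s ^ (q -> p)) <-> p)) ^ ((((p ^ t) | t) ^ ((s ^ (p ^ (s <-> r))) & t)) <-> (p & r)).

T

q ^ s = T ^ F = T
q -> p = T -> F = F
s ^ (q -> p) = F ^ F = F
~(s ^ (q -> p)) = ~F = T
~(s ^ (q -> p)) <-> p = T <-> F = F
(q ^ s) <-> (~(s ^ (q -> p)) <-> p) = T <-> F = F
p ^ t = F ^ F = F
(p ^ t) | t = F | F = F
s <-> r = F <-> F = T
p ^ (s <-> r) = F ^ T = T
s ^ (p ^ (s <-> r)) = F ^ T = T
(s ^ (p ^ (s <-> r))) & t = T & F = F
((p ^ t) | t) ^ ((s ^ (p ^ (s <-> r))) & t) = F ^ F = F
p & r = F & F = F
(((p ^ t) | t) ^ ((s ^ (p ^ (s <-> r))) & t)) <-> (p & r) = F <-> F = T
((q ^ s) <-> (~(s ^ (q -> p)) <-> p)) ^ ((((p ^ t) | t) ^ ((s ^ (p ^ (s <-> r))) & t)) <-> (p & r)) = F ^ T = T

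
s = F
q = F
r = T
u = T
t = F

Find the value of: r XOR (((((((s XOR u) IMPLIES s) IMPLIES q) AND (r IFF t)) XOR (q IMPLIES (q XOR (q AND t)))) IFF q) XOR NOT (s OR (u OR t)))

T

s XOR u = F XOR T = T
(s XOR u) IMPLIES s = T IMPLIES F = F
((s XOR u) IMPLIES s) IMPLIES q = F IMPLIES F = T
r IFF t = T IFF F = F
(((s XOR u) IMPLIES s) IMPLIES q) AND (r IFF t) = T AND F = F
q AND t = F AND F = F
q XOR (q AND t) = F XOR F = F
q IMPLIES (q XOR (q AND t)) = F IMPLIES F = T
((((s XOR u) IMPLIES s) IMPLIES q) AND (r IFF t)) XOR (q IMPLIES (q XOR (q AND t))) = F XOR T = T
(((((s XOR u) IMPLIES s) IMPLIES q) AND (r IFF t)) XOR (q IMPLIES (q XOR (q AND t)))) IFF q = T IFF F = F
u OR t = T OR F = T
s OR (u OR t) = F OR T = T
NOT (s OR (u OR t)) = NOT T = F
((((((s XOR u) IMPLIES s) IMPLIES q) AND (r IFF t)) XOR (q IMPLIES (q XOR (q AND t)))) IFF q) XOR NOT (s OR (u OR t)) = F XOR F = F
r XOR (((((((s XOR u) IMPLIES s) IMPLIES q) AND (r IFF t)) XOR (q IMPLIES (q XOR (q AND t)))) IFF q) XOR NOT (s OR (u OR t))) = T XOR F = T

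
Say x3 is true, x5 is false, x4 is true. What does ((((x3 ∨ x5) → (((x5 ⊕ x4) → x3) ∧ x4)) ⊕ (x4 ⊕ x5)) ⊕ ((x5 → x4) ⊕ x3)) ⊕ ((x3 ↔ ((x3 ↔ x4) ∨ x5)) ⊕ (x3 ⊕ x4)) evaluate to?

True

Substituting x3=True, x5=False, x4=True:
x3 ∨ x5 = True ∨ False = True
x5 ⊕ x4 = False ⊕ True = True
(x5 ⊕ x4) → x3 = True → True = True
((x5 ⊕ x4) → x3) ∧ x4 = True ∧ True = True
(x3 ∨ x5) → (((x5 ⊕ x4) → x3) ∧ x4) = True → True = True
x4 ⊕ x5 = True ⊕ False = True
((x3 ∨ x5) → (((x5 ⊕ x4) → x3) ∧ x4)) ⊕ (x4 ⊕ x5) = True ⊕ True = False
x5 → x4 = False → True = True
(x5 → x4) ⊕ x3 = True ⊕ True = False
(((x3 ∨ x5) → (((x5 ⊕ x4) → x3) ∧ x4)) ⊕ (x4 ⊕ x5)) ⊕ ((x5 → x4) ⊕ x3) = False ⊕ False = False
x3 ↔ x4 = True ↔ True = True
(x3 ↔ x4) ∨ x5 = True ∨ False = True
x3 ↔ ((x3 ↔ x4) ∨ x5) = True ↔ True = True
x3 ⊕ x4 = True ⊕ True = False
(x3 ↔ ((x3 ↔ x4) ∨ x5)) ⊕ (x3 ⊕ x4) = True ⊕ False = True
((((x3 ∨ x5) → (((x5 ⊕ x4) → x3) ∧ x4)) ⊕ (x4 ⊕ x5)) ⊕ ((x5 → x4) ⊕ x3)) ⊕ ((x3 ↔ ((x3 ↔ x4) ∨ x5)) ⊕ (x3 ⊕ x4)) = False ⊕ True = True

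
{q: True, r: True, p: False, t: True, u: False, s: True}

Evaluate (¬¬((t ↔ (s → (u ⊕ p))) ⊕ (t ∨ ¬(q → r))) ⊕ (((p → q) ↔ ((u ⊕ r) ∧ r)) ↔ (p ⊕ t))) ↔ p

Substituting q=True, r=True, p=False, t=True, u=False, s=True:
u ⊕ p = False ⊕ False = False
s → (u ⊕ p) = True → False = False
t ↔ (s → (u ⊕ p)) = True ↔ False = False
q → r = True → True = True
¬(q → r) = ¬True = False
t ∨ ¬(q → r) = True ∨ False = True
(t ↔ (s → (u ⊕ p))) ⊕ (t ∨ ¬(q → r)) = False ⊕ True = True
¬((t ↔ (s → (u ⊕ p))) ⊕ (t ∨ ¬(q → r))) = ¬True = False
¬¬((t ↔ (s → (u ⊕ p))) ⊕ (t ∨ ¬(q → r))) = ¬False = True
p → q = False → True = True
u ⊕ r = False ⊕ True = True
(u ⊕ r) ∧ r = True ∧ True = True
(p → q) ↔ ((u ⊕ r) ∧ r) = True ↔ True = True
p ⊕ t = False ⊕ True = True
((p → q) ↔ ((u ⊕ r) ∧ r)) ↔ (p ⊕ t) = True ↔ True = True
¬¬((t ↔ (s → (u ⊕ p))) ⊕ (t ∨ ¬(q → r))) ⊕ (((p → q) ↔ ((u ⊕ r) ∧ r)) ↔ (p ⊕ t)) = True ⊕ True = False
(¬¬((t ↔ (s → (u ⊕ p))) ⊕ (t ∨ ¬(q → r))) ⊕ (((p → q) ↔ ((u ⊕ r) ∧ r)) ↔ (p ⊕ t))) ↔ p = False ↔ False = True

True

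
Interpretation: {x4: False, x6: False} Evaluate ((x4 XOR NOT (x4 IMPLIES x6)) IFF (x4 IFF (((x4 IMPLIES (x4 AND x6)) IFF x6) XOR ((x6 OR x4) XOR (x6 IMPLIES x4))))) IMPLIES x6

Substituting x4=False, x6=False:
x4 IMPLIES x6 = False IMPLIES False = True
NOT (x4 IMPLIES x6) = NOT True = False
x4 XOR NOT (x4 IMPLIES x6) = False XOR False = False
x4 AND x6 = False AND False = False
x4 IMPLIES (x4 AND x6) = False IMPLIES False = True
(x4 IMPLIES (x4 AND x6)) IFF x6 = True IFF False = False
x6 OR x4 = False OR False = False
x6 IMPLIES x4 = False IMPLIES False = True
(x6 OR x4) XOR (x6 IMPLIES x4) = False XOR True = True
((x4 IMPLIES (x4 AND x6)) IFF x6) XOR ((x6 OR x4) XOR (x6 IMPLIES x4)) = False XOR True = True
x4 IFF (((x4 IMPLIES (x4 AND x6)) IFF x6) XOR ((x6 OR x4) XOR (x6 IMPLIES x4))) = False IFF True = False
(x4 XOR NOT (x4 IMPLIES x6)) IFF (x4 IFF (((x4 IMPLIES (x4 AND x6)) IFF x6) XOR ((x6 OR x4) XOR (x6 IMPLIES x4)))) = False IFF False = True
((x4 XOR NOT (x4 IMPLIES x6)) IFF (x4 IFF (((x4 IMPLIES (x4 AND x6)) IFF x6) XOR ((x6 OR x4) XOR (x6 IMPLIES x4))))) IMPLIES x6 = True IMPLIES False = False

False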